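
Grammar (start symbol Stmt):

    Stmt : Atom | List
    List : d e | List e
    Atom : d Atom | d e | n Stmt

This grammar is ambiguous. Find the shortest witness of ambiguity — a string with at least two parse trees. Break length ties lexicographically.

d e

length 2: d e has 2 parse trees

Two derivations of d e:
  Stmt ⇒ Atom ⇒ d e
  Stmt ⇒ List ⇒ d e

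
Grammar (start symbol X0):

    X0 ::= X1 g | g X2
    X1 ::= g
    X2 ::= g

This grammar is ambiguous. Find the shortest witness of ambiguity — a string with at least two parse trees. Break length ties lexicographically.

g g

length 2: g g has 2 parse trees

Two derivations of g g:
  X0 ⇒ X1 g ⇒ g g
  X0 ⇒ g X2 ⇒ g g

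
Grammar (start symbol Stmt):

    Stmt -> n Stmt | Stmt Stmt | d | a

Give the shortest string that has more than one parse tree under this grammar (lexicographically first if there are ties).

length 1: no string has ≥2 trees
length 2: no string has ≥2 trees
length 3: a a a has 2 parse trees

Two derivations of a a a:
  Stmt ⇒ Stmt Stmt ⇒ Stmt Stmt Stmt ⇒ a Stmt Stmt ⇒ a a Stmt ⇒ a a a
  Stmt ⇒ Stmt Stmt ⇒ a Stmt ⇒ a Stmt Stmt ⇒ a a Stmt ⇒ a a a

a a a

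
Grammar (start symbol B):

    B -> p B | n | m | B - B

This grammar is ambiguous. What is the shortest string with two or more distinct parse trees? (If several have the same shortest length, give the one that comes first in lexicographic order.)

length 1: no string has ≥2 trees
length 2: no string has ≥2 trees
length 3: no string has ≥2 trees
length 4: p m - m has 2 parse trees

Two derivations of p m - m:
  B ⇒ p B ⇒ p B - B ⇒ p m - B ⇒ p m - m
  B ⇒ B - B ⇒ p B - B ⇒ p m - B ⇒ p m - m

p m - m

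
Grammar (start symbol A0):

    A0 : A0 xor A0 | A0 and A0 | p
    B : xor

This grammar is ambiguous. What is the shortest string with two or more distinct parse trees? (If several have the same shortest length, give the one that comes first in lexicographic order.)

p and p and p

length 1: no string has ≥2 trees
length 3: no string has ≥2 trees
length 5: p and p and p has 2 parse trees

Two derivations of p and p and p:
  A0 ⇒ A0 and A0 ⇒ A0 and A0 and A0 ⇒ p and A0 and A0 ⇒ p and p and A0 ⇒ p and p and p
  A0 ⇒ A0 and A0 ⇒ p and A0 ⇒ p and A0 and A0 ⇒ p and p and A0 ⇒ p and p and p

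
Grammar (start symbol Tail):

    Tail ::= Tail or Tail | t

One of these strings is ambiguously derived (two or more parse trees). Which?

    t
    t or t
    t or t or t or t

t or t or t or t

t: 1 tree
t or t: 1 tree
t or t or t or t: 5 trees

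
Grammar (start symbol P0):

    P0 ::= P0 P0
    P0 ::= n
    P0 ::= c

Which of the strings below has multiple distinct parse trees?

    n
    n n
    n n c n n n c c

n n c n n n c c

n: 1 tree
n n: 1 tree
n n c n n n c c: 429 trees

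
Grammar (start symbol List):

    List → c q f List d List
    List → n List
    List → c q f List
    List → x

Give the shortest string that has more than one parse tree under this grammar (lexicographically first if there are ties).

length 1: no string has ≥2 trees
length 2: no string has ≥2 trees
length 3: no string has ≥2 trees
length 4: no string has ≥2 trees
length 5: no string has ≥2 trees
length 6: no string has ≥2 trees
length 7: no string has ≥2 trees
length 8: no string has ≥2 trees
length 9: c q f c q f x d x has 2 parse trees

Two derivations of c q f c q f x d x:
  List ⇒ c q f List d List ⇒ c q f c q f List d List ⇒ c q f c q f x d List ⇒ c q f c q f x d x
  List ⇒ c q f List ⇒ c q f c q f List d List ⇒ c q f c q f x d List ⇒ c q f c q f x d x

c q f c q f x d x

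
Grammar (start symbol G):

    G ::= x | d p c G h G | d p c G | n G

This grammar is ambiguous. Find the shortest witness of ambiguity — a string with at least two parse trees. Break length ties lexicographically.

length 1: no string has ≥2 trees
length 2: no string has ≥2 trees
length 3: no string has ≥2 trees
length 4: no string has ≥2 trees
length 5: no string has ≥2 trees
length 6: no string has ≥2 trees
length 7: no string has ≥2 trees
length 8: no string has ≥2 trees
length 9: d p c d p c x h x has 2 parse trees

Two derivations of d p c d p c x h x:
  G ⇒ d p c G h G ⇒ d p c d p c G h G ⇒ d p c d p c x h G ⇒ d p c d p c x h x
  G ⇒ d p c G ⇒ d p c d p c G h G ⇒ d p c d p c x h G ⇒ d p c d p c x h x

d p c d p c x h x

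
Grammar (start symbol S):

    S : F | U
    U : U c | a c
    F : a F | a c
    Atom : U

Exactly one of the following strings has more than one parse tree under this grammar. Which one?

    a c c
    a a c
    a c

a c

a c c: 1 tree
a a c: 1 tree
a c: 2 trees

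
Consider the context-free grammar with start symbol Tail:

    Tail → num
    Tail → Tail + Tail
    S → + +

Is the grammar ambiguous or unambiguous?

Witness: num + num + num

Derivation 1: Tail ⇒ Tail + Tail ⇒ num + Tail ⇒ num + Tail + Tail ⇒ num + num + Tail ⇒ num + num + num
Derivation 2: Tail ⇒ Tail + Tail ⇒ Tail + Tail + Tail ⇒ num + Tail + Tail ⇒ num + num + Tail ⇒ num + num + num

Two distinct leftmost derivations for the same string.

Ambiguous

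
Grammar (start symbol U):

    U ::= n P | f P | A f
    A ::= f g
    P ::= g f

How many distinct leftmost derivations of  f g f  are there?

2

Parse trees for f g f:
  [U f [P g f]]
  [U [A f g] f]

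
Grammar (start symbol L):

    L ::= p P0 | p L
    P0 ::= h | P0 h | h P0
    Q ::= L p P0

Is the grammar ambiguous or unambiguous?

Witness: p h h

Derivation 1: L ⇒ p P0 ⇒ p P0 h ⇒ p h h
Derivation 2: L ⇒ p P0 ⇒ p h P0 ⇒ p h h

Two distinct leftmost derivations for the same string.

Ambiguous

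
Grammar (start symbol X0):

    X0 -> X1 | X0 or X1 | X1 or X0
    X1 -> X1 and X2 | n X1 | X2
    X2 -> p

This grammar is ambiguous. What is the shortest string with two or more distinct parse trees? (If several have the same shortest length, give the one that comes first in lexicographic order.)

p or p

length 1: no string has ≥2 trees
length 2: no string has ≥2 trees
length 3: p or p has 2 parse trees

Two derivations of p or p:
  X0 ⇒ X0 or X1 ⇒ X1 or X1 ⇒ X2 or X1 ⇒ p or X1 ⇒ p or X2 ⇒ p or p
  X0 ⇒ X1 or X0 ⇒ X2 or X0 ⇒ p or X0 ⇒ p or X1 ⇒ p or X2 ⇒ p or p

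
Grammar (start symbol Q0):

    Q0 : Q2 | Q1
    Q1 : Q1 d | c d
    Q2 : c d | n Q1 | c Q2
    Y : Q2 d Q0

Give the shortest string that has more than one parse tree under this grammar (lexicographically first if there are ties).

length 2: c d has 2 parse trees

Two derivations of c d:
  Q0 ⇒ Q2 ⇒ c d
  Q0 ⇒ Q1 ⇒ c d

c d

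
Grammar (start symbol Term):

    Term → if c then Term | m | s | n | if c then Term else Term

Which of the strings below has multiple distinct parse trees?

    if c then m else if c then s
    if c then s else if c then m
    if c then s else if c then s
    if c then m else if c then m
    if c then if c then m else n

if c then if c then m else n

if c then m else if c then s: 1 tree
if c then s else if c then m: 1 tree
if c then s else if c then s: 1 tree
if c then m else if c then m: 1 tree
if c then if c then m else n: 2 trees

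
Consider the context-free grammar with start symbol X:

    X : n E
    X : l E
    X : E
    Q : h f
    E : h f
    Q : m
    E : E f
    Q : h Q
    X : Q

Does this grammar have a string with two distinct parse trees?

Ambiguous

Witness: h f

Derivation 1: X ⇒ E ⇒ h f
Derivation 2: X ⇒ Q ⇒ h f

Two distinct leftmost derivations for the same string.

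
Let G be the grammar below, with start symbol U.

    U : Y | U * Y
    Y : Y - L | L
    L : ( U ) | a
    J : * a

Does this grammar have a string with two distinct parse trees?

(J is unreachable from U, so its rules don't affect L(U).) U → U * Y | Y  ;  Y → Y - L | L  — a left-associative chain with L at the bottom. Each string factors uniquely by precedence.

Unambiguous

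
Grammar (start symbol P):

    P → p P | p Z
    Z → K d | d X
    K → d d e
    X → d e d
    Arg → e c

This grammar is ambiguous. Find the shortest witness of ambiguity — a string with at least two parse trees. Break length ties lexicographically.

length 5: p d d e d has 2 parse trees

Two derivations of p d d e d:
  P ⇒ p Z ⇒ p K d ⇒ p d d e d
  P ⇒ p Z ⇒ p d X ⇒ p d d e d

p d d e d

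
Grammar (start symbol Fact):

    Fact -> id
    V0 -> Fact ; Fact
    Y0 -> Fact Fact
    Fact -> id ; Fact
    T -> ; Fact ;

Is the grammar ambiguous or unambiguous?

Only Fact is reachable from Fact; ignoring the rest: Right-recursive list with a separator: after each atom, whether the separator follows determines the rule. One parse per string.

Unambiguous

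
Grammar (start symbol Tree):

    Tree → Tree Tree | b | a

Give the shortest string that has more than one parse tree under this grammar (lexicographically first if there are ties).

length 1: no string has ≥2 trees
length 2: no string has ≥2 trees
length 3: a a a has 2 parse trees

Two derivations of a a a:
  Tree ⇒ Tree Tree ⇒ Tree Tree Tree ⇒ a Tree Tree ⇒ a a Tree ⇒ a a a
  Tree ⇒ Tree Tree ⇒ a Tree ⇒ a Tree Tree ⇒ a a Tree ⇒ a a a

a a a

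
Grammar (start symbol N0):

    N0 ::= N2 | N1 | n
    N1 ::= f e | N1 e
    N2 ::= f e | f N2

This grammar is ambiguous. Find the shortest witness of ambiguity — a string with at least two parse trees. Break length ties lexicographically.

length 1: no string has ≥2 trees
length 2: f e has 2 parse trees

Two derivations of f e:
  N0 ⇒ N2 ⇒ f e
  N0 ⇒ N1 ⇒ f e

f e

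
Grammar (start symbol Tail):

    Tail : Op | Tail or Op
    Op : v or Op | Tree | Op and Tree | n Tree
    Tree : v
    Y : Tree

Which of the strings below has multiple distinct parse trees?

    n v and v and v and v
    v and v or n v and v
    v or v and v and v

v or v and v and v

n v and v and v and v: 1 tree
v and v or n v and v: 1 tree
v or v and v and v: 4 trees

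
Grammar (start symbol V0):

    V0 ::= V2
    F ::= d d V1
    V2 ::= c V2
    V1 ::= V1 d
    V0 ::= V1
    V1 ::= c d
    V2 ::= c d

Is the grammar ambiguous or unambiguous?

Witness: c d

Derivation 1: V0 ⇒ V2 ⇒ c d
Derivation 2: V0 ⇒ V1 ⇒ c d

Two distinct leftmost derivations for the same string.

Ambiguous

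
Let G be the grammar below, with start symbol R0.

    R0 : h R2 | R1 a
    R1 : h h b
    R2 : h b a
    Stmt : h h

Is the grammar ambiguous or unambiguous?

Ambiguous

Witness: h h b a

Derivation 1: R0 ⇒ h R2 ⇒ h h b a
Derivation 2: R0 ⇒ R1 a ⇒ h h b a

Two distinct leftmost derivations for the same string.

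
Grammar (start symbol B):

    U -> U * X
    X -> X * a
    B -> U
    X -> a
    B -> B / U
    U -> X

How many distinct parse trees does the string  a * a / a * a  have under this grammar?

Parse trees for a * a / a * a:
  [B [B [U [U [X a]] * [X a]]] / [U [U [X a]] * [X a]]]
  [B [B [U [U [X a]] * [X a]]] / [U [X [X a] * a]]]
  [B [B [U [X [X a] * a]]] / [U [U [X a]] * [X a]]]
  [B [B [U [X [X a] * a]]] / [U [X [X a] * a]]]

4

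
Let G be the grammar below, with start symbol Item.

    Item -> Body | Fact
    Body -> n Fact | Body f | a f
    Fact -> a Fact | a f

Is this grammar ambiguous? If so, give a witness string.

Ambiguous

Witness: a f

Derivation 1: Item ⇒ Body ⇒ a f
Derivation 2: Item ⇒ Fact ⇒ a f

Two distinct leftmost derivations for the same string.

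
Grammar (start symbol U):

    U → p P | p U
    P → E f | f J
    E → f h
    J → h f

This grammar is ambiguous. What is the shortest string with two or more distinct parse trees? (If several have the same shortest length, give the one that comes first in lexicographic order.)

length 4: p f h f has 2 parse trees

Two derivations of p f h f:
  U ⇒ p P ⇒ p E f ⇒ p f h f
  U ⇒ p P ⇒ p f J ⇒ p f h f

p f h f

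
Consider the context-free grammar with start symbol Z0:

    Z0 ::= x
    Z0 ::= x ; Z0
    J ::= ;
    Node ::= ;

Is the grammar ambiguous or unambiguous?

Unambiguous

Only Z0 is reachable from Z0; ignoring the rest: The reachable grammar is A → atom sep A | atom. Each atom is followed by either the separator (recurse) or end-of-string (stop) — no choice point.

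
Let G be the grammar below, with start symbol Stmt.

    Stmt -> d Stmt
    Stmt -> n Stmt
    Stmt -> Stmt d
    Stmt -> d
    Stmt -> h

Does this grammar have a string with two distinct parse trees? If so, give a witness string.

Witness: d d

Derivation 1: Stmt ⇒ d Stmt ⇒ d d
Derivation 2: Stmt ⇒ Stmt d ⇒ d d

Two distinct leftmost derivations for the same string.

Ambiguous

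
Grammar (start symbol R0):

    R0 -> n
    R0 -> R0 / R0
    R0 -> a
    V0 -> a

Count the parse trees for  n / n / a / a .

5

Parse trees for n / n / a / a:
  [R0 [R0 n] / [R0 [R0 n] / [R0 [R0 a] / [R0 a]]]]
  [R0 [R0 n] / [R0 [R0 [R0 n] / [R0 a]] / [R0 a]]]
  [R0 [R0 [R0 n] / [R0 n]] / [R0 [R0 a] / [R0 a]]]
  [R0 [R0 [R0 n] / [R0 [R0 n] / [R0 a]]] / [R0 a]]
  [R0 [R0 [R0 [R0 n] / [R0 n]] / [R0 a]] / [R0 a]]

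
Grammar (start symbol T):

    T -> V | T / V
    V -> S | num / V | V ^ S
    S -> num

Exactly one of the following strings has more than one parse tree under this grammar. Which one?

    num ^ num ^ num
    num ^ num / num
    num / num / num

num ^ num ^ num: 1 tree
num ^ num / num: 1 tree
num / num / num: 4 trees

num / num / num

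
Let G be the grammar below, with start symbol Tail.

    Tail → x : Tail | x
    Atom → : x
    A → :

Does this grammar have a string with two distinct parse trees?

(Atom, A are unreachable from Tail, so their rules don't affect L(Tail).) The reachable grammar is A → atom sep A | atom. Each atom is followed by either the separator (recurse) or end-of-string (stop) — no choice point.

Unambiguous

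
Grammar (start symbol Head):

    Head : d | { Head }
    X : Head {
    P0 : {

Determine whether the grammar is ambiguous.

Unambiguous

Only Head is reachable from Head; ignoring the rest: L(Head) is { openⁿ atom closeⁿ : n ≥ 0 }. The bracket depth fixes n, and the derivation is forced at every step.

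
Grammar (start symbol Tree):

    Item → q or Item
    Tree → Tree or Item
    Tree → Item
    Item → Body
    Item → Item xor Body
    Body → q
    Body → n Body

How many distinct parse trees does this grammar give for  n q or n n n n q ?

1

Parse trees for n q or n n n n q:
  [Tree [Tree [Item [Body n [Body q]]]] or [Item [Body n [Body n [Body n [Body n [Body q]]]]]]]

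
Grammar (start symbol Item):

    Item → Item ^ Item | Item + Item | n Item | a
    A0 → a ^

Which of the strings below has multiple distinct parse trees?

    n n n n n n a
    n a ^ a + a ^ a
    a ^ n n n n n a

n a ^ a + a ^ a

n n n n n n a: 1 tree
n a ^ a + a ^ a: 14 trees
a ^ n n n n n a: 1 tree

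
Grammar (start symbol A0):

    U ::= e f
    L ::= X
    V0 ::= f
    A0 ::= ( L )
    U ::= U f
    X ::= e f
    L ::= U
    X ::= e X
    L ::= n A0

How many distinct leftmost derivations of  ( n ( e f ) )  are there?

2

Parse trees for ( n ( e f ) ):
  [A0 ( [L n [A0 ( [L [X e f]] )]] )]
  [A0 ( [L n [A0 ( [L [U e f]] )]] )]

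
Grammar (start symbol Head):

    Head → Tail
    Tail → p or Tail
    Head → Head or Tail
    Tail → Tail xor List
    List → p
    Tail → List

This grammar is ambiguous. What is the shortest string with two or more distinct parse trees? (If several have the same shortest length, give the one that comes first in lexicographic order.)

length 1: no string has ≥2 trees
length 3: p or p has 2 parse trees

Two derivations of p or p:
  Head ⇒ Tail ⇒ p or Tail ⇒ p or List ⇒ p or p
  Head ⇒ Head or Tail ⇒ Tail or Tail ⇒ List or Tail ⇒ p or Tail ⇒ p or List ⇒ p or p

p or p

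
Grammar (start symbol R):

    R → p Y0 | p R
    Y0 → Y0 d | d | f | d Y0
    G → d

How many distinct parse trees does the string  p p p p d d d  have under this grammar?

4

Parse trees for p p p p d d d:
  [R p [R p [R p [R p [Y0 [Y0 [Y0 d] d] d]]]]]
  [R p [R p [R p [R p [Y0 [Y0 d [Y0 d]] d]]]]]
  [R p [R p [R p [R p [Y0 d [Y0 [Y0 d] d]]]]]]
  [R p [R p [R p [R p [Y0 d [Y0 d [Y0 d]]]]]]]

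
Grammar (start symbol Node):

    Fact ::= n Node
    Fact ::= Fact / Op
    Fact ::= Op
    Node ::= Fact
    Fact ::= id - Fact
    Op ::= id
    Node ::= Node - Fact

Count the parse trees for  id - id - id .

4

Parse trees for id - id - id:
  [Node [Fact id - [Fact id - [Fact [Op id]]]]]
  [Node [Node [Fact [Op id]]] - [Fact id - [Fact [Op id]]]]
  [Node [Node [Fact id - [Fact [Op id]]]] - [Fact [Op id]]]
  [Node [Node [Node [Fact [Op id]]] - [Fact [Op id]]] - [Fact [Op id]]]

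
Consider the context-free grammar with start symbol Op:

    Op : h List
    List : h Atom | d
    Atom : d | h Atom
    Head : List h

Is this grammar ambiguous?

Only Op, List, Atom are reachable from Op; ignoring the rest: Each reachable nonterminal has at most one production per leading terminal, and all productions are right-linear; the derivation is determined token-by-token.

Unambiguous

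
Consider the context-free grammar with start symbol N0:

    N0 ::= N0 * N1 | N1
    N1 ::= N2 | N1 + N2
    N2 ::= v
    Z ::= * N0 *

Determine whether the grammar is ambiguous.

Unambiguous

(Z is unreachable from N0, so its rules don't affect L(N0).) N0 → N0 * N1 | N1  ;  N1 → N1 + N2 | N2  — a left-associative chain with N2 at the bottom. Each string factors uniquely by precedence.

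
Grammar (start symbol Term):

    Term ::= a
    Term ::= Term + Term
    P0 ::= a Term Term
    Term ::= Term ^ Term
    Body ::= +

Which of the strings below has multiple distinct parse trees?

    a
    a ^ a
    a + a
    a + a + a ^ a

a + a + a ^ a

a: 1 tree
a ^ a: 1 tree
a + a: 1 tree
a + a + a ^ a: 5 trees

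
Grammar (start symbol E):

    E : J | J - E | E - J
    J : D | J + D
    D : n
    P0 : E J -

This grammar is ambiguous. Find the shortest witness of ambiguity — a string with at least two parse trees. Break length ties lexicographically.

n - n

length 1: no string has ≥2 trees
length 3: n - n has 2 parse trees

Two derivations of n - n:
  E ⇒ J - E ⇒ D - E ⇒ n - E ⇒ n - J ⇒ n - D ⇒ n - n
  E ⇒ E - J ⇒ J - J ⇒ D - J ⇒ n - J ⇒ n - D ⇒ n - n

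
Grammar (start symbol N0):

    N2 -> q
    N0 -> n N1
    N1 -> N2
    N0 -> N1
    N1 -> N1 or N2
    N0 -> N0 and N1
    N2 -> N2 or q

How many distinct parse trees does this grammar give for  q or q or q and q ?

4

Parse trees for q or q or q and q:
  [N0 [N0 [N1 [N2 [N2 [N2 q] or q] or q]]] and [N1 [N2 q]]]
  [N0 [N0 [N1 [N1 [N2 q]] or [N2 [N2 q] or q]]] and [N1 [N2 q]]]
  [N0 [N0 [N1 [N1 [N2 [N2 q] or q]] or [N2 q]]] and [N1 [N2 q]]]
  [N0 [N0 [N1 [N1 [N1 [N2 q]] or [N2 q]] or [N2 q]]] and [N1 [N2 q]]]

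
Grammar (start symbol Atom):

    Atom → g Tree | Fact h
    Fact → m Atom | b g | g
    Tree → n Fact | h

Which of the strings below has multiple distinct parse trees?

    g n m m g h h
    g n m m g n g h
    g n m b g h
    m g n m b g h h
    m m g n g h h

g n m m g h h

g n m m g h h: 2 trees
g n m m g n g h: 1 tree
g n m b g h: 1 tree
m g n m b g h h: 1 tree
m m g n g h h: 1 tree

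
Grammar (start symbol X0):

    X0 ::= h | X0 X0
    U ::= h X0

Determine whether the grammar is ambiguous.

Witness: h h h

Derivation 1: X0 ⇒ X0 X0 ⇒ h X0 ⇒ h X0 X0 ⇒ h h X0 ⇒ h h h
Derivation 2: X0 ⇒ X0 X0 ⇒ X0 X0 X0 ⇒ h X0 X0 ⇒ h h X0 ⇒ h h h

Two distinct leftmost derivations for the same string.

Ambiguous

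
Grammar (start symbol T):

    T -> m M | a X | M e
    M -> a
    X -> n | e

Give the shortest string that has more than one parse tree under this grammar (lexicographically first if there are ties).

length 2: a e has 2 parse trees

Two derivations of a e:
  T ⇒ a X ⇒ a e
  T ⇒ M e ⇒ a e

a e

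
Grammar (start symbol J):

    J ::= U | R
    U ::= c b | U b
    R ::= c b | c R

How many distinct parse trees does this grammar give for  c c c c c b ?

Parse trees for c c c c c b:
  [J [R c [R c [R c [R c [R c b]]]]]]

1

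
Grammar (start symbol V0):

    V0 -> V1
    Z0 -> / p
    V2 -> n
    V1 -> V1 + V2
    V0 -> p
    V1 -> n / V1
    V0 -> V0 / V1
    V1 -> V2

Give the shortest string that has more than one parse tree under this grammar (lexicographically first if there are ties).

n / n

length 1: no string has ≥2 trees
length 3: n / n has 2 parse trees

Two derivations of n / n:
  V0 ⇒ V1 ⇒ n / V1 ⇒ n / V2 ⇒ n / n
  V0 ⇒ V0 / V1 ⇒ V1 / V1 ⇒ V2 / V1 ⇒ n / V1 ⇒ n / V2 ⇒ n / n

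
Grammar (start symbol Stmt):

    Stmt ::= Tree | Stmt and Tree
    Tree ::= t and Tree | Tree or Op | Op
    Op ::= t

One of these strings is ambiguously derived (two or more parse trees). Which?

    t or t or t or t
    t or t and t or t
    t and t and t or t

t and t and t or t

t or t or t or t: 1 tree
t or t and t or t: 1 tree
t and t and t or t: 7 trees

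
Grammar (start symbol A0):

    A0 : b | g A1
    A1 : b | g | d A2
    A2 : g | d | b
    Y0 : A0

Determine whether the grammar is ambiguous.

Only A0, A1, A2 are reachable from A0; ignoring the rest: Restricted to the reachable nonterminals, every rule has the form A → t or A → t B, and no two rules for the same A share a first terminal. The grammar encodes a DFA — one run per string.

Unambiguous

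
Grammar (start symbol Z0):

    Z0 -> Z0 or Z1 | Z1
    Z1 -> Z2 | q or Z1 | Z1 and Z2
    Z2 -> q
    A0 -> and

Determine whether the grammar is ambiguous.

Witness: q or q

Derivation 1: Z0 ⇒ Z0 or Z1 ⇒ Z1 or Z1 ⇒ Z2 or Z1 ⇒ q or Z1 ⇒ q or Z2 ⇒ q or q
Derivation 2: Z0 ⇒ Z1 ⇒ q or Z1 ⇒ q or Z2 ⇒ q or q

Two distinct leftmost derivations for the same string.

Ambiguous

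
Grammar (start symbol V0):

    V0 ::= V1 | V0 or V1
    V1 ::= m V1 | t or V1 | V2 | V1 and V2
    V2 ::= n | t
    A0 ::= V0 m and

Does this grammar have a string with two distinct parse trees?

Ambiguous

Witness: t or n

Derivation 1: V0 ⇒ V1 ⇒ t or V1 ⇒ t or V2 ⇒ t or n
Derivation 2: V0 ⇒ V0 or V1 ⇒ V1 or V1 ⇒ V2 or V1 ⇒ t or V1 ⇒ t or V2 ⇒ t or n

Two distinct leftmost derivations for the same string.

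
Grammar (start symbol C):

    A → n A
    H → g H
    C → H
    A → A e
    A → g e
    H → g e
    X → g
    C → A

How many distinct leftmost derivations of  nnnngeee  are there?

Parse trees for nnnngeee (showing first 6 of 15):
  [C [A n [A n [A n [A n [A [A [A g e] e] e]]]]]]
  [C [A n [A n [A n [A [A n [A [A g e] e]] e]]]]]
  [C [A n [A n [A n [A [A [A n [A g e]] e] e]]]]]
  [C [A n [A n [A [A n [A n [A [A g e] e]]] e]]]]
  [C [A n [A n [A [A n [A [A n [A g e]] e]] e]]]]
  [C [A n [A n [A [A [A n [A n [A g e]]] e] e]]]]

15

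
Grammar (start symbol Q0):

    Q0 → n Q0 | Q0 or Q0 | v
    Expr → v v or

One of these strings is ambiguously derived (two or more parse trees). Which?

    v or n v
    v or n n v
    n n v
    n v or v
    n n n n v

n v or v

v or n v: 1 tree
v or n n v: 1 tree
n n v: 1 tree
n v or v: 2 trees
n n n n v: 1 tree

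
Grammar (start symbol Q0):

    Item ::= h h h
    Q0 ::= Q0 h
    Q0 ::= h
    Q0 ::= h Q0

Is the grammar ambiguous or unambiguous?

Witness: h h

Derivation 1: Q0 ⇒ Q0 h ⇒ h h
Derivation 2: Q0 ⇒ h Q0 ⇒ h h

Two distinct leftmost derivations for the same string.

Ambiguous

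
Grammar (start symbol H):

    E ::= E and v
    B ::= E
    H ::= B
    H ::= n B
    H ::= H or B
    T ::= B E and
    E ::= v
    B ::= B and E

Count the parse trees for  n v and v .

2

Parse trees for n v and v:
  [H n [B [E [E v] and v]]]
  [H n [B [B [E v]] and [E v]]]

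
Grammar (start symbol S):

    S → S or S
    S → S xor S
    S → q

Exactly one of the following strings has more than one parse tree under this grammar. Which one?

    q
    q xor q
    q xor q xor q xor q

q: 1 tree
q xor q: 1 tree
q xor q xor q xor q: 5 trees

q xor q xor q xor q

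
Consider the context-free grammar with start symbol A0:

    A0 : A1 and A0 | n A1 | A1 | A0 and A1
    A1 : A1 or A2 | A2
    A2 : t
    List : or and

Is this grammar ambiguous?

Ambiguous

Witness: t and t

Derivation 1: A0 ⇒ A1 and A0 ⇒ A2 and A0 ⇒ t and A0 ⇒ t and A1 ⇒ t and A2 ⇒ t and t
Derivation 2: A0 ⇒ A0 and A1 ⇒ A1 and A1 ⇒ A2 and A1 ⇒ t and A1 ⇒ t and A2 ⇒ t and t

Two distinct leftmost derivations for the same string.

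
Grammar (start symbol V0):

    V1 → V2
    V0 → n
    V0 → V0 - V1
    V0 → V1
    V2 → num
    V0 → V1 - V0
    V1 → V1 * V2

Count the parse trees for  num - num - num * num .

Parse trees for num - num - num * num:
  [V0 [V0 [V0 [V1 [V2 num]]] - [V1 [V2 num]]] - [V1 [V1 [V2 num]] * [V2 num]]]
  [V0 [V0 [V1 [V2 num]] - [V0 [V1 [V2 num]]]] - [V1 [V1 [V2 num]] * [V2 num]]]
  [V0 [V1 [V2 num]] - [V0 [V0 [V1 [V2 num]]] - [V1 [V1 [V2 num]] * [V2 num]]]]
  [V0 [V1 [V2 num]] - [V0 [V1 [V2 num]] - [V0 [V1 [V1 [V2 num]] * [V2 num]]]]]

4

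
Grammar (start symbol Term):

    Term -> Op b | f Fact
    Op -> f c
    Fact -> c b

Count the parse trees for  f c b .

2

Parse trees for f c b:
  [Term [Op f c] b]
  [Term f [Fact c b]]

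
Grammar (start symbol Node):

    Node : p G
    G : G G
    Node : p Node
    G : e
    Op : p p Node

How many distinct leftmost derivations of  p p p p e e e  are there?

Parse trees for p p p p e e e:
  [Node p [Node p [Node p [Node p [G [G e] [G [G e] [G e]]]]]]]
  [Node p [Node p [Node p [Node p [G [G [G e] [G e]] [G e]]]]]]

2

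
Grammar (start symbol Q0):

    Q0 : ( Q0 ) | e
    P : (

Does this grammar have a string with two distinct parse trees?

(P is unreachable from Q0, so its rules don't affect L(Q0).) L(Q0) is { openⁿ atom closeⁿ : n ≥ 0 }. The bracket depth fixes n, and the derivation is forced at every step.

Unambiguous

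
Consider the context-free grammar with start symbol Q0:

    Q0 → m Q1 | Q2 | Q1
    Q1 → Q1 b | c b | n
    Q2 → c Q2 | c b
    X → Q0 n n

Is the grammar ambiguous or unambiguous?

Ambiguous

Witness: c b

Derivation 1: Q0 ⇒ Q2 ⇒ c b
Derivation 2: Q0 ⇒ Q1 ⇒ c b

Two distinct leftmost derivations for the same string.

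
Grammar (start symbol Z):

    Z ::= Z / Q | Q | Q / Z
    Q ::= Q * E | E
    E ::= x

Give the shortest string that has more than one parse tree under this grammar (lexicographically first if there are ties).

length 1: no string has ≥2 trees
length 3: x / x has 2 parse trees

Two derivations of x / x:
  Z ⇒ Z / Q ⇒ Q / Q ⇒ E / Q ⇒ x / Q ⇒ x / E ⇒ x / x
  Z ⇒ Q / Z ⇒ E / Z ⇒ x / Z ⇒ x / Q ⇒ x / E ⇒ x / x

x / x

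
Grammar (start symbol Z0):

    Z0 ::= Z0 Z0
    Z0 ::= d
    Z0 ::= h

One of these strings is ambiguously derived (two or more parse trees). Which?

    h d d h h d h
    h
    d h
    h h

h d d h h d h

h d d h h d h: 132 trees
h: 1 tree
d h: 1 tree
h h: 1 tree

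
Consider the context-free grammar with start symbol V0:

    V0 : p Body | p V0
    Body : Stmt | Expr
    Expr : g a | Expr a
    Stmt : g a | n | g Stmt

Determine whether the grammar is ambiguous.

Witness: p g a

Derivation 1: V0 ⇒ p Body ⇒ p Stmt ⇒ p g a
Derivation 2: V0 ⇒ p Body ⇒ p Expr ⇒ p g a

Two distinct leftmost derivations for the same string.

Ambiguous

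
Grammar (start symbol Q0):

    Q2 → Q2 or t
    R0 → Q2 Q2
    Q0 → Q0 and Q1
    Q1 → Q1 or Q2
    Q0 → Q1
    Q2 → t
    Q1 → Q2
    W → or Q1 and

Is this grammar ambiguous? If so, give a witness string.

Ambiguous

Witness: t or t

Derivation 1: Q0 ⇒ Q1 ⇒ Q1 or Q2 ⇒ Q2 or Q2 ⇒ t or Q2 ⇒ t or t
Derivation 2: Q0 ⇒ Q1 ⇒ Q2 ⇒ Q2 or t ⇒ t or t

Two distinct leftmost derivations for the same string.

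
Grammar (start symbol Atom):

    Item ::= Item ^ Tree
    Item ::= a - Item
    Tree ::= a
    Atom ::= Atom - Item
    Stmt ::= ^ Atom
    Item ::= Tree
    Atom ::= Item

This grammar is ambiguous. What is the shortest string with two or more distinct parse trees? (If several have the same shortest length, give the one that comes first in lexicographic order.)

length 1: no string has ≥2 trees
length 3: a - a has 2 parse trees

Two derivations of a - a:
  Atom ⇒ Atom - Item ⇒ Item - Item ⇒ Tree - Item ⇒ a - Item ⇒ a - Tree ⇒ a - a
  Atom ⇒ Item ⇒ a - Item ⇒ a - Tree ⇒ a - a

a - a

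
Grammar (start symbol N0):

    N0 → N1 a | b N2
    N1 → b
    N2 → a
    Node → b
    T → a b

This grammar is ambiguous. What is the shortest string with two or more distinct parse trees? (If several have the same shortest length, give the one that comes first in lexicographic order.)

length 2: b a has 2 parse trees

Two derivations of b a:
  N0 ⇒ N1 a ⇒ b a
  N0 ⇒ b N2 ⇒ b a

b a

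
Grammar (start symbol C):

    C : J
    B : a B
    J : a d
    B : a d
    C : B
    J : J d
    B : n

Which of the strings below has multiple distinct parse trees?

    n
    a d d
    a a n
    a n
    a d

n: 1 tree
a d d: 1 tree
a a n: 1 tree
a n: 1 tree
a d: 2 trees

a d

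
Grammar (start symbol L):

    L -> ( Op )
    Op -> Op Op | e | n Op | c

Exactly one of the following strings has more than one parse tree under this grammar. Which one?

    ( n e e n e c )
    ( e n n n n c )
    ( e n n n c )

( n e e n e c )

( n e e n e c ): 19 trees
( e n n n n c ): 1 tree
( e n n n c ): 1 tree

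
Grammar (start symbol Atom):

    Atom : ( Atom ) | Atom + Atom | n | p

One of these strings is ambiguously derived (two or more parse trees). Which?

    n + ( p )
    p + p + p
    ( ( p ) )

n + ( p ): 1 tree
p + p + p: 2 trees
( ( p ) ): 1 tree

p + p + p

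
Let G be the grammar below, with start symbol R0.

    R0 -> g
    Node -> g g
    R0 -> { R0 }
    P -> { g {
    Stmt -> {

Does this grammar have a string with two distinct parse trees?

(Stmt, Node, P are unreachable from R0, so their rules don't affect L(R0).) L(R0) is { openⁿ atom closeⁿ : n ≥ 0 }. The bracket depth fixes n, and the derivation is forced at every step.

Unambiguous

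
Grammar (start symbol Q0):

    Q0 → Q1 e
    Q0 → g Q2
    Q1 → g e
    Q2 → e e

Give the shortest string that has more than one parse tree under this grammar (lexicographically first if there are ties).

length 3: g e e has 2 parse trees

Two derivations of g e e:
  Q0 ⇒ Q1 e ⇒ g e e
  Q0 ⇒ g Q2 ⇒ g e e

g e e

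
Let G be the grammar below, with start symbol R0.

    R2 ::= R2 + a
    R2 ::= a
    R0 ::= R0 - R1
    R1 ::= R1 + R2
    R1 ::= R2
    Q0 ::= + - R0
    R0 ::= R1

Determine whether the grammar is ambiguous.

Witness: a + a

Derivation 1: R0 ⇒ R1 ⇒ R1 + R2 ⇒ R2 + R2 ⇒ a + R2 ⇒ a + a
Derivation 2: R0 ⇒ R1 ⇒ R2 ⇒ R2 + a ⇒ a + a

Two distinct leftmost derivations for the same string.

Ambiguous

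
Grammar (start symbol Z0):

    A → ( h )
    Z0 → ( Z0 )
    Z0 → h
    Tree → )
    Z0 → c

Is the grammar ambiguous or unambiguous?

(Tree, A are unreachable from Z0, so their rules don't affect L(Z0).) Each string is a nest of matched brackets around a single atom. An opening bracket forces the recursive rule; an atom forces the base rule.

Unambiguous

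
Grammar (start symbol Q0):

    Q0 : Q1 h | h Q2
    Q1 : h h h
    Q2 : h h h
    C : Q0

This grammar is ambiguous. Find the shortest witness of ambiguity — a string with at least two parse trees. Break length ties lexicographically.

h h h h

length 4: h h h h has 2 parse trees

Two derivations of h h h h:
  Q0 ⇒ Q1 h ⇒ h h h h
  Q0 ⇒ h Q2 ⇒ h h h h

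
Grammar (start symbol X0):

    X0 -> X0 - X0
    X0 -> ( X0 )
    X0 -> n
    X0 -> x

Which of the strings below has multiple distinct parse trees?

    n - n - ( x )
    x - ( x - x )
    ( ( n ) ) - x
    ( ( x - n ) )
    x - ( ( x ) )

n - n - ( x )

n - n - ( x ): 2 trees
x - ( x - x ): 1 tree
( ( n ) ) - x: 1 tree
( ( x - n ) ): 1 tree
x - ( ( x ) ): 1 tree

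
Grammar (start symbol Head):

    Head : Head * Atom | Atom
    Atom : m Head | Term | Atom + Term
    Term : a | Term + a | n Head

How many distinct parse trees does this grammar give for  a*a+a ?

2

Parse trees for a*a+a:
  [Head [Head [Atom [Term a]]] * [Atom [Term [Term a] + a]]]
  [Head [Head [Atom [Term a]]] * [Atom [Atom [Term a]] + [Term a]]]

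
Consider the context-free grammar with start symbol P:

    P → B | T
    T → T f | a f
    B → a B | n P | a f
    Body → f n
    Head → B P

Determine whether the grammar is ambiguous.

Ambiguous

Witness: a f

Derivation 1: P ⇒ B ⇒ a f
Derivation 2: P ⇒ T ⇒ a f

Two distinct leftmost derivations for the same string.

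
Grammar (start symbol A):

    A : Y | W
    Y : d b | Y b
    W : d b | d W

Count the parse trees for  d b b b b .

1

Parse trees for d b b b b:
  [A [Y [Y [Y [Y d b] b] b] b]]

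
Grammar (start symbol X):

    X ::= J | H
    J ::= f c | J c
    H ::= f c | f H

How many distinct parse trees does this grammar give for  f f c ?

1

Parse trees for f f c:
  [X [H f [H f c]]]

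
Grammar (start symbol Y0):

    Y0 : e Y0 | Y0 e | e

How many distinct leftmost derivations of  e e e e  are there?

Parse trees for e e e e:
  [Y0 e [Y0 e [Y0 e [Y0 e]]]]
  [Y0 e [Y0 e [Y0 [Y0 e] e]]]
  [Y0 e [Y0 [Y0 e [Y0 e]] e]]
  [Y0 e [Y0 [Y0 [Y0 e] e] e]]
  [Y0 [Y0 e [Y0 e [Y0 e]]] e]
  [Y0 [Y0 e [Y0 [Y0 e] e]] e]
  [Y0 [Y0 [Y0 e [Y0 e]] e] e]
  [Y0 [Y0 [Y0 [Y0 e] e] e] e]

8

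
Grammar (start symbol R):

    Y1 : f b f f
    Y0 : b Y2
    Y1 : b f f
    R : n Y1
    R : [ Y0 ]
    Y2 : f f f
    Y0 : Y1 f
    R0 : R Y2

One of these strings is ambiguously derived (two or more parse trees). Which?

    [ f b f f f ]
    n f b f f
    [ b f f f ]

[ f b f f f ]: 1 tree
n f b f f: 1 tree
[ b f f f ]: 2 trees

[ b f f f ]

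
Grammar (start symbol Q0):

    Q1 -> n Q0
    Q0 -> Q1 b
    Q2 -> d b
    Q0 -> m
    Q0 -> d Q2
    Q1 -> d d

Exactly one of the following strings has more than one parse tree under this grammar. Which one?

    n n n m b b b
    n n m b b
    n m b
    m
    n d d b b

n d d b b

n n n m b b b: 1 tree
n n m b b: 1 tree
n m b: 1 tree
m: 1 tree
n d d b b: 2 trees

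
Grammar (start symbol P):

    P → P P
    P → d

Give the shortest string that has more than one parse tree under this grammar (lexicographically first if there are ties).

length 1: no string has ≥2 trees
length 2: no string has ≥2 trees
length 3: d d d has 2 parse trees

Two derivations of d d d:
  P ⇒ P P ⇒ P P P ⇒ d P P ⇒ d d P ⇒ d d d
  P ⇒ P P ⇒ d P ⇒ d P P ⇒ d d P ⇒ d d d

d d d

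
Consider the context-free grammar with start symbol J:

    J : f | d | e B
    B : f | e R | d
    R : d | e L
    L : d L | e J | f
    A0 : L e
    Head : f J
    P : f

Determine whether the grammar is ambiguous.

(A0, Head, P are unreachable from J, so their rules don't affect L(J).) Restricted to the reachable nonterminals, every rule has the form A → t or A → t B, and no two rules for the same A share a first terminal. The grammar encodes a DFA — one run per string.

Unambiguous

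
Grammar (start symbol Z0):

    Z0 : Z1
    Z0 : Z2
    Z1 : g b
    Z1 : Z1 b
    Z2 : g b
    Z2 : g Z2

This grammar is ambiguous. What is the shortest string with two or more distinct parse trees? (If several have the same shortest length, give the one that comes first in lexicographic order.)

g b

length 2: g b has 2 parse trees

Two derivations of g b:
  Z0 ⇒ Z1 ⇒ g b
  Z0 ⇒ Z2 ⇒ g b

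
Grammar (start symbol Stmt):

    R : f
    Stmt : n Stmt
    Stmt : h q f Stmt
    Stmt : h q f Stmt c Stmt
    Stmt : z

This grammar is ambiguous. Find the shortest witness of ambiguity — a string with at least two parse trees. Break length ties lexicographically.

length 1: no string has ≥2 trees
length 2: no string has ≥2 trees
length 3: no string has ≥2 trees
length 4: no string has ≥2 trees
length 5: no string has ≥2 trees
length 6: no string has ≥2 trees
length 7: no string has ≥2 trees
length 8: no string has ≥2 trees
length 9: h q f h q f z c z has 2 parse trees

Two derivations of h q f h q f z c z:
  Stmt ⇒ h q f Stmt ⇒ h q f h q f Stmt c Stmt ⇒ h q f h q f z c Stmt ⇒ h q f h q f z c z
  Stmt ⇒ h q f Stmt c Stmt ⇒ h q f h q f Stmt c Stmt ⇒ h q f h q f z c Stmt ⇒ h q f h q f z c z

h q f h q f z c z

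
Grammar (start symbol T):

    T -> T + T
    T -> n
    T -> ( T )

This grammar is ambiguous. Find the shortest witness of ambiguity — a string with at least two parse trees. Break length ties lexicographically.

length 1: no string has ≥2 trees
length 3: no string has ≥2 trees
length 5: n + n + n has 2 parse trees

Two derivations of n + n + n:
  T ⇒ T + T ⇒ T + T + T ⇒ n + T + T ⇒ n + n + T ⇒ n + n + n
  T ⇒ T + T ⇒ n + T ⇒ n + T + T ⇒ n + n + T ⇒ n + n + n

n + n + n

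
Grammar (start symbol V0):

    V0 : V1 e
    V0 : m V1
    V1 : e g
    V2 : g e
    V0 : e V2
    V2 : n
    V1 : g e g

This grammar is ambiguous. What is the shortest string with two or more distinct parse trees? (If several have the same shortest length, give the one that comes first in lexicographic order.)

length 2: no string has ≥2 trees
length 3: e g e has 2 parse trees

Two derivations of e g e:
  V0 ⇒ V1 e ⇒ e g e
  V0 ⇒ e V2 ⇒ e g e

e g e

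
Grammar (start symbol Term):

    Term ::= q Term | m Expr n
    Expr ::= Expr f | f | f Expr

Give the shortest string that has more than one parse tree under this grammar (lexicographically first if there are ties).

length 3: no string has ≥2 trees
length 4: m f f n has 2 parse trees

Two derivations of m f f n:
  Term ⇒ m Expr n ⇒ m Expr f n ⇒ m f f n
  Term ⇒ m Expr n ⇒ m f Expr n ⇒ m f f n

m f f n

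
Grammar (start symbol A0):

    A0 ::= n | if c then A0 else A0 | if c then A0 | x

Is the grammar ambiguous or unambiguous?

Witness: if c then if c then n else n

Derivation 1: A0 ⇒ if c then A0 else A0 ⇒ if c then if c then A0 else A0 ⇒ if c then if c then n else A0 ⇒ if c then if c then n else n
Derivation 2: A0 ⇒ if c then A0 ⇒ if c then if c then A0 else A0 ⇒ if c then if c then n else A0 ⇒ if c then if c then n else n

Two distinct leftmost derivations for the same string.

Ambiguous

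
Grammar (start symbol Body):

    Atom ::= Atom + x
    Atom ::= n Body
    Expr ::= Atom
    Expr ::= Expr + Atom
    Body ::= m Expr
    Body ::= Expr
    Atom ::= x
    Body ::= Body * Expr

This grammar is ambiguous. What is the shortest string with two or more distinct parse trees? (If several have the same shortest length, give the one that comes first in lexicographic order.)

length 1: no string has ≥2 trees
length 2: no string has ≥2 trees
length 3: x + x has 2 parse trees

Two derivations of x + x:
  Body ⇒ Expr ⇒ Atom ⇒ Atom + x ⇒ x + x
  Body ⇒ Expr ⇒ Expr + Atom ⇒ Atom + Atom ⇒ x + Atom ⇒ x + x

x + x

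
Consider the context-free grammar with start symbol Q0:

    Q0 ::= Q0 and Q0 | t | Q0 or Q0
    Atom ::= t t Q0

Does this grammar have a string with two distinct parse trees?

Ambiguous

Witness: t and t and t

Derivation 1: Q0 ⇒ Q0 and Q0 ⇒ Q0 and Q0 and Q0 ⇒ t and Q0 and Q0 ⇒ t and t and Q0 ⇒ t and t and t
Derivation 2: Q0 ⇒ Q0 and Q0 ⇒ t and Q0 ⇒ t and Q0 and Q0 ⇒ t and t and Q0 ⇒ t and t and t

Two distinct leftmost derivations for the same string.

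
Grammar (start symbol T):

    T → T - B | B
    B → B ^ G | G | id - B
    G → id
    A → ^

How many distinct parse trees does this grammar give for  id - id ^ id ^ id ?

Parse trees for id - id ^ id ^ id:
  [T [T [B [G id]]] - [B [B [B [G id]] ^ [G id]] ^ [G id]]]
  [T [B [B [B id - [B [G id]]] ^ [G id]] ^ [G id]]]
  [T [B [B id - [B [B [G id]] ^ [G id]]] ^ [G id]]]
  [T [B id - [B [B [B [G id]] ^ [G id]] ^ [G id]]]]

4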